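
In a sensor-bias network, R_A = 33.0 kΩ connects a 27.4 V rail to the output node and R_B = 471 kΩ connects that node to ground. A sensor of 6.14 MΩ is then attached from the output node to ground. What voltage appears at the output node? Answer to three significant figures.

V_out ≈ 25.5 V

The load sits in parallel with R_B: R_B‖R_L = (471 × 6140) / (471 + 6140) = 437.4 kΩ.
V_out = 27.4 × 437.4 / (33.0 + 437.4) = 27.4 × 437.4/470.4 = 25.5 V.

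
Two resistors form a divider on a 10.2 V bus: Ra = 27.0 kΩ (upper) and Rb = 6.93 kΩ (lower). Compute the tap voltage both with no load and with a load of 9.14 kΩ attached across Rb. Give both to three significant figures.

Unloaded: 2.08 V; loaded: 1.30 V

Open-circuit: V = 10.2 × 6.93/(27.0 + 6.93) = 2.08 V.
With the load, Rb becomes Rb‖R_L = 3.942 kΩ, so V = 10.2 × 3.942/30.94 = 1.30 V.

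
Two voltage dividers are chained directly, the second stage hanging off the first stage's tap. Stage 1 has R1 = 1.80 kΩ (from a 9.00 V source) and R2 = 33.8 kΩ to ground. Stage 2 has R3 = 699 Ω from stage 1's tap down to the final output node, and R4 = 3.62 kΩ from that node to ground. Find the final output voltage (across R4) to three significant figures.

V_out ≈ 5.13 V

Stage 2 presents R3+R4 = 4319 Ω as a load on stage 1's tap.
Stage 1's lower leg becomes R2‖(R3+R4) = 3830 Ω, so V_mid = 9.00 × 3830/5630 = 6.122 V.
Stage 2 is itself unloaded: V_out = V_mid × R4/(R3+R4) = 6.122 × 3620/4319 = 5.13 V.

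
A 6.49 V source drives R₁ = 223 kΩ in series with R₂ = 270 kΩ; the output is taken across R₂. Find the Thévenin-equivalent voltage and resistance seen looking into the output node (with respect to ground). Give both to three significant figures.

V_th = 3.55 V, R_th = 122 kΩ

V_th is the open-circuit tap voltage: 6.49 × 270/(223 + 270) = 3.55 V.
With the supply zeroed, R₁ and R₂ appear in parallel from the tap: R_th = R₁‖R₂ = (223 × 270)/493.0 = 122 kΩ.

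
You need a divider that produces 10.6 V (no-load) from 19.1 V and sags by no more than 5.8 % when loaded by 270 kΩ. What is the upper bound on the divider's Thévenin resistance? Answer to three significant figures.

Loading drop = R_th/(R_th + R_L) ≤ 0.0580, so R_th ≤ R_L · ε/(1−ε) = 270 kΩ × 0.0580/0.9420 = 16.6 kΩ.
(Any R1, R2 with R2/(R1+R2) = 0.555 and R1‖R2 ≤ 16.6 kΩ will meet the spec.)

R_th ≤ 16.6 kΩ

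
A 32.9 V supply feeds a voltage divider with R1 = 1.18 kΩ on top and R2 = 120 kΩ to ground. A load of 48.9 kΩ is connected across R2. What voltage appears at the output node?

V_out ≈ 31.8 V

The load sits in parallel with R2: R2‖R_L = (120 × 48.9) / (120 + 48.9) = 34.74 kΩ.
V_out = 32.9 × 34.74 / (1.18 + 34.74) = 32.9 × 34.74/35.92 = 31.8 V.
(Unloaded it would have been 32.6 V.)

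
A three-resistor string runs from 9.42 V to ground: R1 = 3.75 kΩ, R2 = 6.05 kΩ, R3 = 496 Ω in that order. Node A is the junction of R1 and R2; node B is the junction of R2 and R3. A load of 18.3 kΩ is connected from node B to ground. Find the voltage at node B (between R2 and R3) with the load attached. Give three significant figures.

At node B, R3 is in parallel with the load: R3‖R_L = 482.9 Ω.
Below node A the resistance is R2 + (R3‖R_L) = 6533 Ω, so V_A = 9.42 × 6533/10280 = 5.985 V.
Then V_B = V_A × (R3‖R_L)/(R2 + R3‖R_L) = 5.985 × 482.9/6533 = 0.442 V.

V ≈ 0.442 V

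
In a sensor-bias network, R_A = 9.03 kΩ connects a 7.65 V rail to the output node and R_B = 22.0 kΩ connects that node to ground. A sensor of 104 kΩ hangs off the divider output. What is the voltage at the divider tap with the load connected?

The load sits in parallel with R_B: R_B‖R_L = (22.0 × 104) / (22.0 + 104) = 18.16 kΩ.
V_out = 7.65 × 18.16 / (9.03 + 18.16) = 7.65 × 18.16/27.19 = 5.11 V.

V_out ≈ 5.11 V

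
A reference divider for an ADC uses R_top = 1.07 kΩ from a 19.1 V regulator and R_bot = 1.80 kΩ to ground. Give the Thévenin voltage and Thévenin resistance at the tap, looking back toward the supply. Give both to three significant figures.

V_th = 12.0 V, R_th = 671 Ω

V_th is the open-circuit tap voltage: 19.1 × 1.80/(1.07 + 1.80) = 12.0 V.
With the supply zeroed, R_top and R_bot appear in parallel from the tap: R_th = R_top‖R_bot = (1.07 × 1.80)/2.870 = 671 Ω.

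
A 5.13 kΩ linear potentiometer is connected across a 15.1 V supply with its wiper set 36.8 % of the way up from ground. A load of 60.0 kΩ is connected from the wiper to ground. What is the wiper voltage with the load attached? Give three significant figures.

V ≈ 5.45 V

The wiper splits the pot into (1−α)R = 3.242 kΩ above and αR = 1.888 kΩ below.
Lower section ‖ load = 1.830 kΩ.
V_wiper = 15.1 × 1.830/(3.242 + 1.830) = 5.45 V.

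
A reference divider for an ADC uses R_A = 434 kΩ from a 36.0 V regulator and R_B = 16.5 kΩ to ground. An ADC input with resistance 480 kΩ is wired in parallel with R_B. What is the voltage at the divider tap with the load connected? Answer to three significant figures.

V_out ≈ 1.28 V

The load sits in parallel with R_B: R_B‖R_L = (16.5 × 480) / (16.5 + 480) = 15.95 kΩ.
V_out = 36.0 × 15.95 / (434 + 15.95) = 36.0 × 15.95/450.0 = 1.28 V.
(Unloaded it would have been 1.32 V.)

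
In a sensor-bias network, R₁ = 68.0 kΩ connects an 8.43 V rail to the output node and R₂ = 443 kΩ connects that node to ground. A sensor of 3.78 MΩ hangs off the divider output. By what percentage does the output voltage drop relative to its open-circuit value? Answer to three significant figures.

1.54 %

The divider's output (Thévenin) resistance is R₁‖R₂ = 58.95 kΩ.
Fractional drop under load = R_th/(R_th + R_L) = 58.95 / (58.95 + 3780) = 0.01536.
So the output falls by 1.54 %.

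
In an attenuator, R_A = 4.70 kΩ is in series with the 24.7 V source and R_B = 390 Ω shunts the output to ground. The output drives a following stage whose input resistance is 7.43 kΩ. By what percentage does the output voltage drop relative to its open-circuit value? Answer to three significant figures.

The divider's output (Thévenin) resistance is R_A‖R_B = 360.1 Ω.
Fractional drop under load = R_th/(R_th + R_L) = 360.1 / (360.1 + 7430) = 0.04623.
So the output falls by 4.62 %.

4.62 %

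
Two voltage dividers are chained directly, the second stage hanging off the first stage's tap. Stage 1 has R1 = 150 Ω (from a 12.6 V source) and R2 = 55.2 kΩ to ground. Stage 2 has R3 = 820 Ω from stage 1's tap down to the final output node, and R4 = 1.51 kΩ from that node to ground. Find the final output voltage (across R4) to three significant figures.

Stage 2 presents R3+R4 = 2330 Ω as a load on stage 1's tap.
Stage 1's lower leg becomes R2‖(R3+R4) = 2236 Ω, so V_mid = 12.6 × 2236/2386 = 11.81 V.
Stage 2 is itself unloaded: V_out = V_mid × R4/(R3+R4) = 11.81 × 1510/2330 = 7.65 V.

V_out ≈ 7.65 V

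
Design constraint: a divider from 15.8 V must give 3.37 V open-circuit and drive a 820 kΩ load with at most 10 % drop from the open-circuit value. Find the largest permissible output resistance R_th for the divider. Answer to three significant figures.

Loading drop = R_th/(R_th + R_L) ≤ 0.100, so R_th ≤ R_L · ε/(1−ε) = 820 kΩ × 0.100/0.9000 = 91.1 kΩ.
(Any R1, R2 with R2/(R1+R2) = 0.213 and R1‖R2 ≤ 91.1 kΩ will meet the spec.)

R_th ≤ 91.1 kΩ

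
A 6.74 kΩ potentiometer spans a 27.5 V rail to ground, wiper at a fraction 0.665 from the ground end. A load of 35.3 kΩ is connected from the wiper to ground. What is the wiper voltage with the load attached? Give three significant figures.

The wiper splits the pot into (1−α)R = 2.258 kΩ above and αR = 4.482 kΩ below.
Lower section ‖ load = 3.977 kΩ.
V_wiper = 27.5 × 3.977/(2.258 + 3.977) = 17.5 V.

V ≈ 17.5 V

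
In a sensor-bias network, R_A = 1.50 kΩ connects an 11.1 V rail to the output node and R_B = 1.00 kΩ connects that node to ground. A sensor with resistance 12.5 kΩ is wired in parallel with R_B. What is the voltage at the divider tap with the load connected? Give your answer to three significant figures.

V_out ≈ 4.24 V

The load sits in parallel with R_B: R_B‖R_L = (1.00 × 12.5) / (1.00 + 12.5) = 0.9259 kΩ.
V_out = 11.1 × 0.9259 / (1.50 + 0.9259) = 11.1 × 0.9259/2.426 = 4.24 V.
(Unloaded it would have been 4.44 V.)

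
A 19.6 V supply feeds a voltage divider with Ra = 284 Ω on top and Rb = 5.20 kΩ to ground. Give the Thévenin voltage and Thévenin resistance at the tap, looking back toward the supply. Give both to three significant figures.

V_th is the open-circuit tap voltage: 19.6 × 5200/(284 + 5200) = 18.6 V.
With the supply zeroed, Ra and Rb appear in parallel from the tap: R_th = Ra‖Rb = (284 × 5200)/5484 = 269 Ω.

V_th = 18.6 V, R_th = 269 Ω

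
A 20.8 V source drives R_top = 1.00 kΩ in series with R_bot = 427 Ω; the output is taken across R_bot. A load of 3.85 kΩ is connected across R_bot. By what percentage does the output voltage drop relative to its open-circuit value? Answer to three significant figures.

The divider's output (Thévenin) resistance is R_top‖R_bot = 299.2 Ω.
Fractional drop under load = R_th/(R_th + R_L) = 299.2 / (299.2 + 3850) = 0.07212.
So the output falls by 7.21 %.

7.21 %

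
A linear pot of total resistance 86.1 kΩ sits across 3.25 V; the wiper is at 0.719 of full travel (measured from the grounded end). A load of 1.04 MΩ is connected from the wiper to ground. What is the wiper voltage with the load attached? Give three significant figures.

The wiper splits the pot into (1−α)R = 24.19 kΩ above and αR = 61.91 kΩ below.
Lower section ‖ load = 58.43 kΩ.
V_wiper = 3.25 × 58.43/(24.19 + 58.43) = 2.30 V.

V ≈ 2.30 V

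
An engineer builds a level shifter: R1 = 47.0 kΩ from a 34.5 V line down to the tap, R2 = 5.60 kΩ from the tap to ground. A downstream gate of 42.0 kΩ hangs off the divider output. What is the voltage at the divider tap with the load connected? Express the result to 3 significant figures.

V_out ≈ 3.28 V

The load sits in parallel with R2: R2‖R_L = (5.60 × 42.0) / (5.60 + 42.0) = 4.941 kΩ.
V_out = 34.5 × 4.941 / (47.0 + 4.941) = 34.5 × 4.941/51.94 = 3.28 V.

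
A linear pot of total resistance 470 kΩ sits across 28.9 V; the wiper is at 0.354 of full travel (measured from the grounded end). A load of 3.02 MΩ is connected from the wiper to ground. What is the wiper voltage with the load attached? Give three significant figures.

The wiper splits the pot into (1−α)R = 303.6 kΩ above and αR = 166.4 kΩ below.
Lower section ‖ load = 157.7 kΩ.
V_wiper = 28.9 × 157.7/(303.6 + 157.7) = 9.88 V.

V ≈ 9.88 V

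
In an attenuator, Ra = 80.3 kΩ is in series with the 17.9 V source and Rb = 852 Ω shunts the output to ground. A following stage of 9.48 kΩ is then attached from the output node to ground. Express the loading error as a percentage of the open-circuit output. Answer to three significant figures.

8.17 %

Unloaded V = 17.9 × 852/81150 = 0.18793 V.
Loaded: Rb‖R_L = 781.7 Ω, giving V = 17.9 × 781.7/81080 = 0.17258 V.
Drop = (0.18793 − 0.17258) / 0.18793 = 8.17 %.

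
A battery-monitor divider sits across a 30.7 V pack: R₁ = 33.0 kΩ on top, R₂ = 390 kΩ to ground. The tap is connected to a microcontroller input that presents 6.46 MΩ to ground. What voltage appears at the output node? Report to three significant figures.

The load sits in parallel with R₂: R₂‖R_L = (390 × 6460) / (390 + 6460) = 367.8 kΩ.
V_out = 30.7 × 367.8 / (33.0 + 367.8) = 30.7 × 367.8/400.8 = 28.2 V.

V_out ≈ 28.2 V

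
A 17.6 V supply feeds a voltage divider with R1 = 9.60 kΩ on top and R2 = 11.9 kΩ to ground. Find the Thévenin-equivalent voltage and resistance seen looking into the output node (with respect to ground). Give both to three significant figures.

V_th is the open-circuit tap voltage: 17.6 × 11.9/(9.60 + 11.9) = 9.74 V.
With the supply zeroed, R1 and R2 appear in parallel from the tap: R_th = R1‖R2 = (9.60 × 11.9)/21.50 = 5.31 kΩ.

V_th = 9.74 V, R_th = 5.31 kΩ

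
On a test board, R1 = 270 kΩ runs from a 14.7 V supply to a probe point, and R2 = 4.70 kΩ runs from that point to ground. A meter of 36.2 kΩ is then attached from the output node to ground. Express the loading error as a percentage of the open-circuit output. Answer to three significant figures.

11.3 %

Unloaded V = 14.7 × 4.70/274.7 = 0.25151 V.
Loaded: R2‖R_L = 4.160 kΩ, giving V = 14.7 × 4.160/274.2 = 0.22305 V.
Drop = (0.25151 − 0.22305) / 0.25151 = 11.3 %.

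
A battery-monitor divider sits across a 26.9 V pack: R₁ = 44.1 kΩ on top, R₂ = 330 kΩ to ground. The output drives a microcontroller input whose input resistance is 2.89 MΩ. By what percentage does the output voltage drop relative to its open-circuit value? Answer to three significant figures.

The divider's output (Thévenin) resistance is R₁‖R₂ = 38.90 kΩ.
Fractional drop under load = R_th/(R_th + R_L) = 38.90 / (38.90 + 2890) = 0.01328.
So the output falls by 1.33 %.

1.33 %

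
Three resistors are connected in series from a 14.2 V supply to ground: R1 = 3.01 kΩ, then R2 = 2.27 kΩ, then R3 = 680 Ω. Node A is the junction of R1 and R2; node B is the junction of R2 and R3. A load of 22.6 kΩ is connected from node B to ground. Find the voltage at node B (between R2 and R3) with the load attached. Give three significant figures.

V ≈ 1.58 V

At node B, R3 is in parallel with the load: R3‖R_L = 660.1 Ω.
Below node A the resistance is R2 + (R3‖R_L) = 2930 Ω, so V_A = 14.2 × 2930/5940 = 7.005 V.
Then V_B = V_A × (R3‖R_L)/(R2 + R3‖R_L) = 7.005 × 660.1/2930 = 1.58 V.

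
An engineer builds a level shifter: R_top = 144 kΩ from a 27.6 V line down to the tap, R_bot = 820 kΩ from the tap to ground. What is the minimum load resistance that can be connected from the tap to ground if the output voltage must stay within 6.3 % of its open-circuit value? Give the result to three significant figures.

R_L(min) ≈ 1.82 MΩ

Output resistance R_th = R_top‖R_bot = (144 × 820)/964.0 = 122.5 kΩ.
The fractional drop is R_th/(R_th + R_L); requiring this ≤ 0.0630 gives R_L ≥ R_th(1/0.0630 − 1) = 122.5 × 14.87 = 1.82 MΩ.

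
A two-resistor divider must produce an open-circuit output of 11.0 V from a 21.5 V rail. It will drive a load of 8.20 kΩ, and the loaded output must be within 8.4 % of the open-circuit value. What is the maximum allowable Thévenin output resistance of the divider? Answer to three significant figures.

R_th ≤ 752 Ω

Loading drop = R_th/(R_th + R_L) ≤ 0.0840, so R_th ≤ R_L · ε/(1−ε) = 8.20 kΩ × 0.0840/0.9160 = 752 Ω.
(Any R1, R2 with R2/(R1+R2) = 0.512 and R1‖R2 ≤ 752 Ω will meet the spec.)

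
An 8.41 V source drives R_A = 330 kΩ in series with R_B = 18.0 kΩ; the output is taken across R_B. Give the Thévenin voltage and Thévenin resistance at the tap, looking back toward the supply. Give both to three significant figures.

V_th = 0.435 V, R_th = 17.1 kΩ

V_th is the open-circuit tap voltage: 8.41 × 18.0/(330 + 18.0) = 0.435 V.
With the supply zeroed, R_A and R_B appear in parallel from the tap: R_th = R_A‖R_B = (330 × 18.0)/348.0 = 17.1 kΩ.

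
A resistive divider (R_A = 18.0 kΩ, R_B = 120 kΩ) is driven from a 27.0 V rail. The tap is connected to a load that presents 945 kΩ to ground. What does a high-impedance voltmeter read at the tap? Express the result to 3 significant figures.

The load sits in parallel with R_B: R_B‖R_L = (120 × 945) / (120 + 945) = 106.5 kΩ.
V_out = 27.0 × 106.5 / (18.0 + 106.5) = 27.0 × 106.5/124.5 = 23.1 V.

V_out ≈ 23.1 V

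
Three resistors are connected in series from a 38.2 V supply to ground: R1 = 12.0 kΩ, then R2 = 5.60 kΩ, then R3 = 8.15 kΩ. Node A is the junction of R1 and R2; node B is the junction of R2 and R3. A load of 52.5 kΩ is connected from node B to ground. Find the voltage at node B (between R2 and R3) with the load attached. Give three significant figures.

At node B, R3 is in parallel with the load: R3‖R_L = 7.055 kΩ.
Below node A the resistance is R2 + (R3‖R_L) = 12.65 kΩ, so V_A = 38.2 × 12.65/24.65 = 19.61 V.
Then V_B = V_A × (R3‖R_L)/(R2 + R3‖R_L) = 19.61 × 7.055/12.65 = 10.9 V.

V ≈ 10.9 V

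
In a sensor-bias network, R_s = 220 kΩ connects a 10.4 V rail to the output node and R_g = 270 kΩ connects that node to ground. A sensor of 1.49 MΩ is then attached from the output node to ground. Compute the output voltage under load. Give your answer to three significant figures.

The load sits in parallel with R_g: R_g‖R_L = (270 × 1490) / (270 + 1490) = 228.6 kΩ.
V_out = 10.4 × 228.6 / (220 + 228.6) = 10.4 × 228.6/448.6 = 5.30 V.
(Unloaded it would have been 5.73 V.)

V_out ≈ 5.30 V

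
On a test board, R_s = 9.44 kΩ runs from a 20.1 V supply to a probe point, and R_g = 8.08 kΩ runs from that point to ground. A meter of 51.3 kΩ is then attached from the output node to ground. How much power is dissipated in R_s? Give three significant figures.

Total resistance from the source is R_s + (R_g‖R_L) = 16.42 kΩ, so I = 20.1/16.42 kΩ = 1.224 mA.
P = I²·R_s = (1.224 mA)² × 9.44 kΩ = 14.1 mW.

P ≈ 14.1 mW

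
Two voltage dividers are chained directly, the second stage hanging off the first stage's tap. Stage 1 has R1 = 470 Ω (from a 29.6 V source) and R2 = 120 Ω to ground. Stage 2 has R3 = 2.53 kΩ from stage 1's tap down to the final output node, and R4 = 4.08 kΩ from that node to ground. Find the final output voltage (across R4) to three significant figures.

Stage 2 presents R3+R4 = 6610 Ω as a load on stage 1's tap.
Stage 1's lower leg becomes R2‖(R3+R4) = 117.9 Ω, so V_mid = 29.6 × 117.9/587.9 = 5.935 V.
Stage 2 is itself unloaded: V_out = V_mid × R4/(R3+R4) = 5.935 × 4080/6610 = 3.66 V.

V_out ≈ 3.66 V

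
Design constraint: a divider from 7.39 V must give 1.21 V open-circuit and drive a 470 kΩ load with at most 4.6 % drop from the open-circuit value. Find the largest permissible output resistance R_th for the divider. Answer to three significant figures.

R_th ≤ 22.7 kΩ

Loading drop = R_th/(R_th + R_L) ≤ 0.0460, so R_th ≤ R_L · ε/(1−ε) = 470 kΩ × 0.0460/0.9540 = 22.7 kΩ.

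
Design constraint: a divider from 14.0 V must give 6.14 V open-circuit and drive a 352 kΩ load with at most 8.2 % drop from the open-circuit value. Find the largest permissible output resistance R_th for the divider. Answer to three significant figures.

R_th ≤ 31.4 kΩ

Loading drop = R_th/(R_th + R_L) ≤ 0.0820, so R_th ≤ R_L · ε/(1−ε) = 352 kΩ × 0.0820/0.9180 = 31.4 kΩ.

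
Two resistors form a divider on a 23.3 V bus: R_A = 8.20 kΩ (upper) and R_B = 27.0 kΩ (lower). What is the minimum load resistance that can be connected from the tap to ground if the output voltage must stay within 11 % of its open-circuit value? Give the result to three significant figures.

Output resistance R_th = R_A‖R_B = (8.20 × 27.0)/35.20 = 6.290 kΩ.
The fractional drop is R_th/(R_th + R_L); requiring this ≤ 0.110 gives R_L ≥ R_th(1/0.110 − 1) = 6.290 × 8.091 = 50.9 kΩ.

R_L(min) ≈ 50.9 kΩ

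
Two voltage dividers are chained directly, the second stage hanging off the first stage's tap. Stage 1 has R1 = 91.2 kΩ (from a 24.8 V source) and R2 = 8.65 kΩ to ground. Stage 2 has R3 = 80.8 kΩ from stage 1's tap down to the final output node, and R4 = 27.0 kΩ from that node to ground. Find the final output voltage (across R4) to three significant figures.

V_out ≈ 0.501 V

Stage 2 presents R3+R4 = 107.8 kΩ as a load on stage 1's tap.
Stage 1's lower leg becomes R2‖(R3+R4) = 8.007 kΩ, so V_mid = 24.8 × 8.007/99.21 = 2.002 V.
Stage 2 is itself unloaded: V_out = V_mid × R4/(R3+R4) = 2.002 × 27.0/107.8 = 0.501 V.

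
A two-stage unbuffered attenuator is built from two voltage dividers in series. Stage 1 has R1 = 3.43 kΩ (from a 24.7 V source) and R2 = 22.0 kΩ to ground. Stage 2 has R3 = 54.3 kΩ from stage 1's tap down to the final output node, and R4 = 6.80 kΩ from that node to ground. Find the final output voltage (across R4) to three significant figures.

V_out ≈ 2.27 V

Stage 2 presents R3+R4 = 61.10 kΩ as a load on stage 1's tap.
Stage 1's lower leg becomes R2‖(R3+R4) = 16.18 kΩ, so V_mid = 24.7 × 16.18/19.61 = 20.38 V.
Stage 2 is itself unloaded: V_out = V_mid × R4/(R3+R4) = 20.38 × 6.80/61.10 = 2.27 V.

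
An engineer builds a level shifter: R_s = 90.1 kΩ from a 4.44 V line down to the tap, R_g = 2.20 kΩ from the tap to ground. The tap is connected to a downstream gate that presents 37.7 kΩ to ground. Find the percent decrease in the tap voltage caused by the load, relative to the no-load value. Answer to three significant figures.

The divider's output (Thévenin) resistance is R_s‖R_g = 2.148 kΩ.
Fractional drop under load = R_th/(R_th + R_L) = 2.148 / (2.148 + 37.7) = 0.05389.
So the output falls by 5.39 %.

5.39 %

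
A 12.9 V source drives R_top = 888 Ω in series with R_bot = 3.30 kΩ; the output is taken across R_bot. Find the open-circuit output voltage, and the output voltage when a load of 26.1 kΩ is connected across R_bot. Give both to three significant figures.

Unloaded: 10.2 V; loaded: 9.90 V

Open-circuit: V = 12.9 × 3300/(888 + 3300) = 10.2 V.
With the load, R_bot becomes R_bot‖R_L = 2930 Ω, so V = 12.9 × 2930/3818 = 9.90 V.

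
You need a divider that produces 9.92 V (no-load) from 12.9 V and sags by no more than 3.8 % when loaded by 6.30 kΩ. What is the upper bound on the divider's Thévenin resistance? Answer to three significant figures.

R_th ≤ 249 Ω

Loading drop = R_th/(R_th + R_L) ≤ 0.0380, so R_th ≤ R_L · ε/(1−ε) = 6.30 kΩ × 0.0380/0.9620 = 249 Ω.
(Any R1, R2 with R2/(R1+R2) = 0.769 and R1‖R2 ≤ 249 Ω will meet the spec.)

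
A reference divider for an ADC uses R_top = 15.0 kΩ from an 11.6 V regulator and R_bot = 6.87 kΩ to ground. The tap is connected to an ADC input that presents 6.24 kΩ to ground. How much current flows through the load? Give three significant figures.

I_L ≈ 0.333 mA

R_bot‖R_L = 3.270 kΩ; V_out = 11.6 × 3.270/18.27 = 2.076 V.
I_L = V_out / R_L = 2.076 / 6.24 kΩ = 0.333 mA.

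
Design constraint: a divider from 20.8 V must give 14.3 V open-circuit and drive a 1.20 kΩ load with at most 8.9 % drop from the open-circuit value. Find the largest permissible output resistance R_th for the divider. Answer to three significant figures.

R_th ≤ 117 Ω

Loading drop = R_th/(R_th + R_L) ≤ 0.0890, so R_th ≤ R_L · ε/(1−ε) = 1.20 kΩ × 0.0890/0.9110 = 117 Ω.
(Any R1, R2 with R2/(R1+R2) = 0.688 and R1‖R2 ≤ 117 Ω will meet the spec.)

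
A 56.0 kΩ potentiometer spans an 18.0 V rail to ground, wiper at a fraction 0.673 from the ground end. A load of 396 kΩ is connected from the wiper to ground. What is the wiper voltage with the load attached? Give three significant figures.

V ≈ 11.7 V

The wiper splits the pot into (1−α)R = 18.31 kΩ above and αR = 37.69 kΩ below.
Lower section ‖ load = 34.41 kΩ.
V_wiper = 18.0 × 34.41/(18.31 + 34.41) = 11.7 V.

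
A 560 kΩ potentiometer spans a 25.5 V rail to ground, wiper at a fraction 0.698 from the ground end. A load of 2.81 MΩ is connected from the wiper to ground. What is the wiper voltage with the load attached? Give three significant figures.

V ≈ 17.1 V

The wiper splits the pot into (1−α)R = 169.1 kΩ above and αR = 390.9 kΩ below.
Lower section ‖ load = 343.1 kΩ.
V_wiper = 25.5 × 343.1/(169.1 + 343.1) = 17.1 V.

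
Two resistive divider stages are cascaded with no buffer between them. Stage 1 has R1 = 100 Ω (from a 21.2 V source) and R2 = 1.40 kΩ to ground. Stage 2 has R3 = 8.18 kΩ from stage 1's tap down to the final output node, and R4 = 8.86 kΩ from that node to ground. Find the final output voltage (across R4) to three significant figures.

V_out ≈ 10.2 V

Stage 2 presents R3+R4 = 17040 Ω as a load on stage 1's tap.
Stage 1's lower leg becomes R2‖(R3+R4) = 1294 Ω, so V_mid = 21.2 × 1294/1394 = 19.68 V.
Stage 2 is itself unloaded: V_out = V_mid × R4/(R3+R4) = 19.68 × 8860/17040 = 10.2 V.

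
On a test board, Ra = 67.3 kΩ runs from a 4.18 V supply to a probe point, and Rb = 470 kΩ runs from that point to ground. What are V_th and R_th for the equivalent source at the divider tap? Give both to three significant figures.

V_th is the open-circuit tap voltage: 4.18 × 470/(67.3 + 470) = 3.66 V.
With the supply zeroed, Ra and Rb appear in parallel from the tap: R_th = Ra‖Rb = (67.3 × 470)/537.3 = 58.9 kΩ.

V_th = 3.66 V, R_th = 58.9 kΩ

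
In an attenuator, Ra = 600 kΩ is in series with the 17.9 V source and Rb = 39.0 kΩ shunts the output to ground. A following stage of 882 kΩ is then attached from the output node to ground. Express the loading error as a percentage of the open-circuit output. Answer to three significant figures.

The divider's output (Thévenin) resistance is Ra‖Rb = 36.62 kΩ.
Fractional drop under load = R_th/(R_th + R_L) = 36.62 / (36.62 + 882) = 0.03986.
So the output falls by 3.99 %.

3.99 %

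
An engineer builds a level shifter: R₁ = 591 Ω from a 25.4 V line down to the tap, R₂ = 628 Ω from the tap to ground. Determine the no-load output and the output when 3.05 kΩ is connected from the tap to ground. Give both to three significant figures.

Open-circuit: V = 25.4 × 628/(591 + 628) = 13.1 V.
With the load, R₂ becomes R₂‖R_L = 520.8 Ω, so V = 25.4 × 520.8/1112 = 11.9 V.

Unloaded: 13.1 V; loaded: 11.9 V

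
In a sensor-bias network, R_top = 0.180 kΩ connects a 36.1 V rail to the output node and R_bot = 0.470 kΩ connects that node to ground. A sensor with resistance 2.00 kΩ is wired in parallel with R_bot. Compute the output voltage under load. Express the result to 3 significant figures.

The load sits in parallel with R_bot: R_bot‖R_L = (470 × 2000) / (470 + 2000) = 380.6 Ω.
V_out = 36.1 × 380.6 / (180 + 380.6) = 36.1 × 380.6/560.6 = 24.5 V.

V_out ≈ 24.5 V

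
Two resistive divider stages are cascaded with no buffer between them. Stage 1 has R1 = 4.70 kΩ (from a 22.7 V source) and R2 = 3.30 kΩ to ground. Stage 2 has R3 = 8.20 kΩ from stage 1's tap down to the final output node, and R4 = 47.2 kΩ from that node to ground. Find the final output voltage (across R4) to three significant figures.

V_out ≈ 7.71 V

Stage 2 presents R3+R4 = 55.40 kΩ as a load on stage 1's tap.
Stage 1's lower leg becomes R2‖(R3+R4) = 3.114 kΩ, so V_mid = 22.7 × 3.114/7.814 = 9.047 V.
Stage 2 is itself unloaded: V_out = V_mid × R4/(R3+R4) = 9.047 × 47.2/55.40 = 7.71 V.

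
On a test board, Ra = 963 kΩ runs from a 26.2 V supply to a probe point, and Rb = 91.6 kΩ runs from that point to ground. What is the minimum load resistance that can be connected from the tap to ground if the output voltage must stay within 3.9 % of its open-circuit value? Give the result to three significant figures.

R_L(min) ≈ 2.06 MΩ

Output resistance R_th = Ra‖Rb = (963 × 91.6)/1055 = 83.64 kΩ.
The fractional drop is R_th/(R_th + R_L); requiring this ≤ 0.0390 gives R_L ≥ R_th(1/0.0390 − 1) = 83.64 × 24.64 = 2.06 MΩ.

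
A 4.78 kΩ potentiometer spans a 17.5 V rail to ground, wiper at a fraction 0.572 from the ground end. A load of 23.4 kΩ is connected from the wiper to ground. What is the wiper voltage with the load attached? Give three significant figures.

V ≈ 9.53 V

The wiper splits the pot into (1−α)R = 2.046 kΩ above and αR = 2.734 kΩ below.
Lower section ‖ load = 2.448 kΩ.
V_wiper = 17.5 × 2.448/(2.046 + 2.448) = 9.53 V.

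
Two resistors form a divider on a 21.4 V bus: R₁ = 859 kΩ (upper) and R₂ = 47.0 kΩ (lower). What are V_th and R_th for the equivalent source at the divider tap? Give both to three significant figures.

V_th is the open-circuit tap voltage: 21.4 × 47.0/(859 + 47.0) = 1.11 V.
With the supply zeroed, R₁ and R₂ appear in parallel from the tap: R_th = R₁‖R₂ = (859 × 47.0)/906.0 = 44.6 kΩ.

V_th = 1.11 V, R_th = 44.6 kΩ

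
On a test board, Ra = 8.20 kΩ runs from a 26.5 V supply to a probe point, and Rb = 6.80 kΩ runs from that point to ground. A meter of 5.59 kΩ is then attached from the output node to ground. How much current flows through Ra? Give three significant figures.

I ≈ 2.35 mA

Rb‖R_L = 3.068 kΩ, so the source sees Ra + Rb‖R_L = 11.27 kΩ.
I = 26.5 V / 11.27 kΩ = 2.35 mA.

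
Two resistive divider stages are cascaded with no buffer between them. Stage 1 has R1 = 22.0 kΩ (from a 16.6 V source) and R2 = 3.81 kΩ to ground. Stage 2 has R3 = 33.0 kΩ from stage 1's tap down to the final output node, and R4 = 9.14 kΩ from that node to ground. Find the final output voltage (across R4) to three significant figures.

V_out ≈ 0.493 V

Stage 2 presents R3+R4 = 42.14 kΩ as a load on stage 1's tap.
Stage 1's lower leg becomes R2‖(R3+R4) = 3.494 kΩ, so V_mid = 16.6 × 3.494/25.49 = 2.275 V.
Stage 2 is itself unloaded: V_out = V_mid × R4/(R3+R4) = 2.275 × 9.14/42.14 = 0.493 V.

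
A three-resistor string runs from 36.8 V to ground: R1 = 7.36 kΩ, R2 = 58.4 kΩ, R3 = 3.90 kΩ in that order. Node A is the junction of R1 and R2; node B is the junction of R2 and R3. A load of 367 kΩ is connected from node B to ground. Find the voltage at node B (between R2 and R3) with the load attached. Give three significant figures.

At node B, R3 is in parallel with the load: R3‖R_L = 3.859 kΩ.
Below node A the resistance is R2 + (R3‖R_L) = 62.26 kΩ, so V_A = 36.8 × 62.26/69.62 = 32.91 V.
Then V_B = V_A × (R3‖R_L)/(R2 + R3‖R_L) = 32.91 × 3.859/62.26 = 2.04 V.

V ≈ 2.04 V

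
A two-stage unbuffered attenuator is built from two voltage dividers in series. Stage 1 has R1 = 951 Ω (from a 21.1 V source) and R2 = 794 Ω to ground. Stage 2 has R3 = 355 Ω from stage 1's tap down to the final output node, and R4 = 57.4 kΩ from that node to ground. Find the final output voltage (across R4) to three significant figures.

Stage 2 presents R3+R4 = 57760 Ω as a load on stage 1's tap.
Stage 1's lower leg becomes R2‖(R3+R4) = 783.2 Ω, so V_mid = 21.1 × 783.2/1734 = 9.529 V.
Stage 2 is itself unloaded: V_out = V_mid × R4/(R3+R4) = 9.529 × 57400/57760 = 9.47 V.

V_out ≈ 9.47 V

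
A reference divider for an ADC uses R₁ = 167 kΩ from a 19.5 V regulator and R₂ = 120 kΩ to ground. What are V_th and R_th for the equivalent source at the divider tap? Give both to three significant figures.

V_th is the open-circuit tap voltage: 19.5 × 120/(167 + 120) = 8.15 V.
With the supply zeroed, R₁ and R₂ appear in parallel from the tap: R_th = R₁‖R₂ = (167 × 120)/287.0 = 69.8 kΩ.

V_th = 8.15 V, R_th = 69.8 kΩ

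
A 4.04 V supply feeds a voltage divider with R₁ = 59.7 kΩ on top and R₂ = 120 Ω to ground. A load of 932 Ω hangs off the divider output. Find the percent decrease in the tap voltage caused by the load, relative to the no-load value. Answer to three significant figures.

11.4 %

The divider's output (Thévenin) resistance is R₁‖R₂ = 119.8 Ω.
Fractional drop under load = R_th/(R_th + R_L) = 119.8 / (119.8 + 932) = 0.1139.
So the output falls by 11.4 %.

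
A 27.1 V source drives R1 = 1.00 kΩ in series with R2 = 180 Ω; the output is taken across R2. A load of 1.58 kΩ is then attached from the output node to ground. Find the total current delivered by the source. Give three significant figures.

R2‖R_L = 161.6 Ω, so the source sees R1 + R2‖R_L = 1162 Ω.
I = 27.1 V / 1162 Ω = 23.3 mA.

I ≈ 23.3 mA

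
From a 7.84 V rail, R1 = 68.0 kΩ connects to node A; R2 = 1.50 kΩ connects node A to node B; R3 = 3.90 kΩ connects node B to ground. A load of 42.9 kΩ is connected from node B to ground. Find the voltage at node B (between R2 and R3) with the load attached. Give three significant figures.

At node B, R3 is in parallel with the load: R3‖R_L = 3.575 kΩ.
Below node A the resistance is R2 + (R3‖R_L) = 5.075 kΩ, so V_A = 7.84 × 5.075/73.08 = 0.5445 V.
Then V_B = V_A × (R3‖R_L)/(R2 + R3‖R_L) = 0.5445 × 3.575/5.075 = 0.384 V.

V ≈ 0.384 V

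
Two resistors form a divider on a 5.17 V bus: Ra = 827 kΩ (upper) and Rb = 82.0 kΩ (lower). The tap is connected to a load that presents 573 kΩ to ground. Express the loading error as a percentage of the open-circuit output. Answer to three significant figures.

11.5 %

The divider's output (Thévenin) resistance is Ra‖Rb = 74.60 kΩ.
Fractional drop under load = R_th/(R_th + R_L) = 74.60 / (74.60 + 573) = 0.1152.
So the output falls by 11.5 %.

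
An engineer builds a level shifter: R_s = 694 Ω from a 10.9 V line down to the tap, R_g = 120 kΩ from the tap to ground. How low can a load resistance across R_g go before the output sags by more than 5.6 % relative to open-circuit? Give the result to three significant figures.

Output resistance R_th = R_s‖R_g = (694 × 120000)/120700 = 690.0 Ω.
The fractional drop is R_th/(R_th + R_L); requiring this ≤ 0.0560 gives R_L ≥ R_th(1/0.0560 − 1) = 690.0 × 16.86 = 11.6 kΩ.

R_L(min) ≈ 11.6 kΩ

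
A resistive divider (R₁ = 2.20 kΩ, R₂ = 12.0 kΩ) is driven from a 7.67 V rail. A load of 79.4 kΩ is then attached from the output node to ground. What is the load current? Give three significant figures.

R₂‖R_L = 10.42 kΩ; V_out = 7.67 × 10.42/12.62 = 6.333 V.
I_L = V_out / R_L = 6.333 / 79.4 kΩ = 0.0798 mA.

I_L ≈ 0.0798 mA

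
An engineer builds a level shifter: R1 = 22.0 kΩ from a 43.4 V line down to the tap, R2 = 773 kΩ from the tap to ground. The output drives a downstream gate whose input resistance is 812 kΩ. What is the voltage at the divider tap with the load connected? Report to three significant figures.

V_out ≈ 41.1 V

The load sits in parallel with R2: R2‖R_L = (773 × 812) / (773 + 812) = 396.0 kΩ.
V_out = 43.4 × 396.0 / (22.0 + 396.0) = 43.4 × 396.0/418.0 = 41.1 V.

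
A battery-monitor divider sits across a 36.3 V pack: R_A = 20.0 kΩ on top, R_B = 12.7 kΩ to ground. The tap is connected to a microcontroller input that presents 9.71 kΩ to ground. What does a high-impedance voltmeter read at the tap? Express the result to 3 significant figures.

The load sits in parallel with R_B: R_B‖R_L = (12.7 × 9.71) / (12.7 + 9.71) = 5.503 kΩ.
V_out = 36.3 × 5.503 / (20.0 + 5.503) = 36.3 × 5.503/25.50 = 7.83 V.

V_out ≈ 7.83 V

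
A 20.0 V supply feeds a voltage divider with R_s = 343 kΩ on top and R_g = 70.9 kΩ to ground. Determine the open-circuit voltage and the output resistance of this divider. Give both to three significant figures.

V_th = 3.43 V, R_th = 58.8 kΩ

V_th is the open-circuit tap voltage: 20.0 × 70.9/(343 + 70.9) = 3.43 V.
With the supply zeroed, R_s and R_g appear in parallel from the tap: R_th = R_s‖R_g = (343 × 70.9)/413.9 = 58.8 kΩ.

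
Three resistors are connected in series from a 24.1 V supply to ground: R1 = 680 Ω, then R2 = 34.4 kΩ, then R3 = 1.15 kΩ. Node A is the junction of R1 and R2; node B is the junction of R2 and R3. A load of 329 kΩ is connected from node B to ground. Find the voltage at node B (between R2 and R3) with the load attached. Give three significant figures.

At node B, R3 is in parallel with the load: R3‖R_L = 1146 Ω.
Below node A the resistance is R2 + (R3‖R_L) = 35550 Ω, so V_A = 24.1 × 35550/36230 = 23.65 V.
Then V_B = V_A × (R3‖R_L)/(R2 + R3‖R_L) = 23.65 × 1146/35550 = 0.762 V.

V ≈ 0.762 V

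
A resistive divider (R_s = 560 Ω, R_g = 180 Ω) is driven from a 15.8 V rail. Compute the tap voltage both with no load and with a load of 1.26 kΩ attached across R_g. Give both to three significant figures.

Unloaded: 3.84 V; loaded: 3.47 V

Open-circuit: V = 15.8 × 180/(560 + 180) = 3.84 V.
With the load, R_g becomes R_g‖R_L = 157.5 Ω, so V = 15.8 × 157.5/717.5 = 3.47 V.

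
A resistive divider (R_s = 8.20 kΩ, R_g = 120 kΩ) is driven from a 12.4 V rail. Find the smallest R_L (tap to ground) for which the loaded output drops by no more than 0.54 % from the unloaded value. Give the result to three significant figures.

R_L(min) ≈ 1.41 MΩ

Output resistance R_th = R_s‖R_g = (8.20 × 120)/128.2 = 7.676 kΩ.
The fractional drop is R_th/(R_th + R_L); requiring this ≤ 0.00540 gives R_L ≥ R_th(1/0.00540 − 1) = 7.676 × 184.2 = 1.41 MΩ.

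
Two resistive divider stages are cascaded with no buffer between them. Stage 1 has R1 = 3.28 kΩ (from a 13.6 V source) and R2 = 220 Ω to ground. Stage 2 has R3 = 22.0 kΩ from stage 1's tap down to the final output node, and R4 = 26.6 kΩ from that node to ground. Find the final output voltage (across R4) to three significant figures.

V_out ≈ 0.466 V

Stage 2 presents R3+R4 = 48600 Ω as a load on stage 1's tap.
Stage 1's lower leg becomes R2‖(R3+R4) = 219.0 Ω, so V_mid = 13.6 × 219.0/3499 = 0.8512 V.
Stage 2 is itself unloaded: V_out = V_mid × R4/(R3+R4) = 0.8512 × 26600/48600 = 0.466 V.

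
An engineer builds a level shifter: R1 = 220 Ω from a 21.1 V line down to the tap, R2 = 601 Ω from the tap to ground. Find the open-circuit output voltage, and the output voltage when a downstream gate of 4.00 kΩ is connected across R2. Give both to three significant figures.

Unloaded: 15.4 V; loaded: 14.8 V

Open-circuit: V = 21.1 × 601/(220 + 601) = 15.4 V.
With the load, R2 becomes R2‖R_L = 522.5 Ω, so V = 21.1 × 522.5/742.5 = 14.8 V.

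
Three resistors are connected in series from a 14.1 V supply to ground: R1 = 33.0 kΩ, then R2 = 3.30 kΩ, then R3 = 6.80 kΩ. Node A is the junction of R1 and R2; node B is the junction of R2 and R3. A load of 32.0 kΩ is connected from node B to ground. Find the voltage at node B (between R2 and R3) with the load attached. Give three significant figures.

At node B, R3 is in parallel with the load: R3‖R_L = 5.608 kΩ.
Below node A the resistance is R2 + (R3‖R_L) = 8.908 kΩ, so V_A = 14.1 × 8.908/41.91 = 2.997 V.
Then V_B = V_A × (R3‖R_L)/(R2 + R3‖R_L) = 2.997 × 5.608/8.908 = 1.89 V.

V ≈ 1.89 V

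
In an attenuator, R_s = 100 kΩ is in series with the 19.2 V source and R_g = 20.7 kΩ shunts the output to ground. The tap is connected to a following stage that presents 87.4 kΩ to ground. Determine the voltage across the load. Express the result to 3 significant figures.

The load sits in parallel with R_g: R_g‖R_L = (20.7 × 87.4) / (20.7 + 87.4) = 16.74 kΩ.
V_out = 19.2 × 16.74 / (100 + 16.74) = 19.2 × 16.74/116.7 = 2.75 V.

V_out ≈ 2.75 V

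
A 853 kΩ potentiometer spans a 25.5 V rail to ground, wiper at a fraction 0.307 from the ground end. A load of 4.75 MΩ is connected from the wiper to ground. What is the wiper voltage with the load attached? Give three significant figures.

V ≈ 7.54 V

The wiper splits the pot into (1−α)R = 591.1 kΩ above and αR = 261.9 kΩ below.
Lower section ‖ load = 248.2 kΩ.
V_wiper = 25.5 × 248.2/(591.1 + 248.2) = 7.54 V.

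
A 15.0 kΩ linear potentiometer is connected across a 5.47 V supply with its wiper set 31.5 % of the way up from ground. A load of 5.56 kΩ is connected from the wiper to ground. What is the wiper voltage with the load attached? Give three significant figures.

The wiper splits the pot into (1−α)R = 10.28 kΩ above and αR = 4.725 kΩ below.
Lower section ‖ load = 2.554 kΩ.
V_wiper = 5.47 × 2.554/(10.28 + 2.554) = 1.09 V.

V ≈ 1.09 V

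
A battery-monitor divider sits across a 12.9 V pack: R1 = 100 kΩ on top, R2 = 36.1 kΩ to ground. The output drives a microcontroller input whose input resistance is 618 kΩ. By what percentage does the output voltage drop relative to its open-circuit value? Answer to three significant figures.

The divider's output (Thévenin) resistance is R1‖R2 = 26.52 kΩ.
Fractional drop under load = R_th/(R_th + R_L) = 26.52 / (26.52 + 618) = 0.04115.
So the output falls by 4.12 %.

4.12 %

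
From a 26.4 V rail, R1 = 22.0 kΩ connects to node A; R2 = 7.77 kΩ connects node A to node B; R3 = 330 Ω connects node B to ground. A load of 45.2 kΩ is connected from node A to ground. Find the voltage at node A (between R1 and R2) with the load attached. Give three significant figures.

V ≈ 6.28 V

Below node A the series string R2+R3 = 8100 Ω sits in parallel with the 45200 Ω load: 6869 Ω.
V_A = 26.4 × 6869/(22000 + 6869) = 6.28 V.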